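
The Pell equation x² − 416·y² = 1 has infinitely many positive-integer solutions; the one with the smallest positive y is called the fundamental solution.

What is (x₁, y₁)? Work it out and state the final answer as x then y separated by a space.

5201 255

√416 = [20; 2,1,1,9,1,1,2,40, …], period ℓ=8 (even) → k=7
a_0=20:  p_0=20·1+0=20,  q_0=20·0+1=1
a_1=2:  p_1=2·20+1=41,  q_1=2·1+0=2
a_2=1:  p_2=1·41+20=61,  q_2=1·2+1=3
…
a_4=9:  p_4=9·102+61=979,  q_4=9·5+3=48
a_5=1:  p_5=1·979+102=1081,  q_5=1·48+5=53
a_6=1:  p_6=1·1081+979=2060,  q_6=1·53+48=101
a_7=2:  p_7=2·2060+1081=5201,  q_7=2·101+53=255
fundamental: x₁=5201, y₁=255  (since 27050401 − 416·65025 = 1)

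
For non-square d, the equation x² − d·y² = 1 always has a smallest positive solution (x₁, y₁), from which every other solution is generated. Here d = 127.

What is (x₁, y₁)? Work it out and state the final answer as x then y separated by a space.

4730624 419775

√127 → a₀=11, period (3,1,2,2,7,11,7,2,2,1,3,22); ℓ=12 even so k=11
i=0: a=11 ⇒ p=11, q=1
i=1: a=3 ⇒ p=34, q=3
…
i=4: a=2 ⇒ p=293, q=26
…
i=6: a=11 ⇒ p=24218, q=2149
…
i=8: a=2 ⇒ p=367620, q=32621
i=9: a=2 ⇒ p=906941, q=80478
i=10: a=1 ⇒ p=1274561, q=113099
i=11: a=3 ⇒ p=4730624, q=419775
→ (4730624, 419775).  Check: 4730624²=22378803429376, 127·419775²=22378803429375, difference 1.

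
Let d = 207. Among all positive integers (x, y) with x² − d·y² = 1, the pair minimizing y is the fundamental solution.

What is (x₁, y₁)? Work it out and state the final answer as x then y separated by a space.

1151 80

√207 → a₀=14, period (2,1,1,2,1,1,2,28); ℓ=8 even so k=7
step 0: (14, 1)  from 14·(1,0) + (0,1)
…
step 2: (43, 3)  from 1·(29,2) + (14,1)
…
step 6: (446, 31)  from 1·(259,18) + (187,13)
step 7: (1151, 80)  from 2·(446,31) + (259,18)
(x₁, y₁) = (1151, 80);  1151² − 207·80² = 1 ✓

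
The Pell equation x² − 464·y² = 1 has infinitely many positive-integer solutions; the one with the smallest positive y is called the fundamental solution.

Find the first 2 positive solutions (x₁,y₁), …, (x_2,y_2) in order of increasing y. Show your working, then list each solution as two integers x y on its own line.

√464 = [21; 1,1,5,1,1,1,5,1,1,42, …], period ℓ=10 (even) → k=9
k=0  a_k=21  p_k/q_k = 21/1
…
k=2  a_k=1  p_k/q_k = 43/2
k=3  a_k=5  p_k/q_k = 237/11
…
k=7  a_k=5  p_k/q_k = 4502/209
k=8  a_k=1  p_k/q_k = 5299/246
k=9  a_k=1  p_k/q_k = 9801/455
fundamental: x₁=9801, y₁=455  (since 96059601 − 464·207025 = 1)
(x_2, y_2) = (9801·9801 + 464·455·455, 9801·455 + 455·9801) = (192119201, 8918910)

9801 455
192119201 8918910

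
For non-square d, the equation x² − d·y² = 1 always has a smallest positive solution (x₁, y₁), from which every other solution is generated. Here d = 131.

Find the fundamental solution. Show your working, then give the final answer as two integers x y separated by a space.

10610 927

d=131: √d = [11; 2,4,11,4,2,22] (ℓ=6, even), read p_5/q_5
step 0: (11, 1)  from 11·(1,0) + (0,1)
step 1: (23, 2)  from 2·(11,1) + (1,0)
step 2: (103, 9)  from 4·(23,2) + (11,1)
…
step 4: (4727, 413)  from 4·(1156,101) + (103,9)
step 5: (10610, 927)  from 2·(4727,413) + (1156,101)
fundamental: x₁=10610, y₁=927  (since 112572100 − 131·859329 = 1)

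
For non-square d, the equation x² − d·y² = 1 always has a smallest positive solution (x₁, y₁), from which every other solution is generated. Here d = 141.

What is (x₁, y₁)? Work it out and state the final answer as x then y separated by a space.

√141 → a₀=11, period (1,6,1,22); ℓ=4 even so k=3
step 0: (11, 1)  from 11·(1,0) + (0,1)
…
step 2: (83, 7)  from 6·(12,1) + (11,1)
step 3: (95, 8)  from 1·(83,7) + (12,1)
→ (95, 8).  Check: 95²=9025, 141·8²=9024, difference 1.

95 8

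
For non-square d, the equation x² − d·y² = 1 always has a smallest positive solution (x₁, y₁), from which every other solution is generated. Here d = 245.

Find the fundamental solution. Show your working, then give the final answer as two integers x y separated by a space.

51841 3312

d=245: √d = [15; 1,1,1,7,6,7,1,1,1,30] (ℓ=10, even), read p_9/q_9
a_0=15:  p_0=15·1+0=15,  q_0=15·0+1=1
a_1=1:  p_1=1·15+1=16,  q_1=1·1+0=1
…
a_3=1:  p_3=1·31+16=47,  q_3=1·2+1=3
…
a_6=7:  p_6=7·2207+360=15809,  q_6=7·141+23=1010
a_7=1:  p_7=1·15809+2207=18016,  q_7=1·1010+141=1151
a_8=1:  p_8=1·18016+15809=33825,  q_8=1·1151+1010=2161
a_9=1:  p_9=1·33825+18016=51841,  q_9=1·2161+1151=3312
(x₁, y₁) = (51841, 3312);  51841² − 245·3312² = 1 ✓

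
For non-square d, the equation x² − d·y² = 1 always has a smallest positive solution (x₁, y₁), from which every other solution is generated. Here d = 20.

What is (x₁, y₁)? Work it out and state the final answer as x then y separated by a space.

9 2

√20 → a₀=4, period (2,8); ℓ=2 even so k=1
step 0: (4, 1)  from 4·(1,0) + (0,1)
step 1: (9, 2)  from 2·(4,1) + (1,0)
→ (9, 2).  Check: 9²=81, 20·2²=80, difference 1.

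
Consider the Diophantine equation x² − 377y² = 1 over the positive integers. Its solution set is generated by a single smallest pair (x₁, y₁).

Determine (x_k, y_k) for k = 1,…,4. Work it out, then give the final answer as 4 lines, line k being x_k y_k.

233 12
108577 5592
50596649 2605860
23577929857 1214325168

√377 = [19; 2,2,2,38, …], period ℓ=4 (even) → k=3
i=0: a=19 ⇒ p=19, q=1
i=1: a=2 ⇒ p=39, q=2
i=2: a=2 ⇒ p=97, q=5
i=3: a=2 ⇒ p=233, q=12
→ (233, 12).  Check: 233²=54289, 377·12²=54288, difference 1.
(x_2, y_2) = (233·233 + 377·12·12, 233·12 + 12·233) = (108577, 5592)
(x_3, y_3) = (233·108577 + 377·12·5592, 233·5592 + 12·108577) = (50596649, 2605860)
(x_4, y_4) = (233·50596649 + 377·12·2605860, 233·2605860 + 12·50596649) = (23577929857, 1214325168)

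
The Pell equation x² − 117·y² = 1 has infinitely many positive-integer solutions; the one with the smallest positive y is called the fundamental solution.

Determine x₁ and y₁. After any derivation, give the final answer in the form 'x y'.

649 60

d=117: √d = [10; 1,4,2,4,1,20] (ℓ=6, even), read p_5/q_5
step 0: (10, 1)  from 10·(1,0) + (0,1)
…
step 3: (119, 11)  from 2·(54,5) + (11,1)
step 4: (530, 49)  from 4·(119,11) + (54,5)
step 5: (649, 60)  from 1·(530,49) + (119,11)
→ (649, 60).  Check: 649²=421201, 117·60²=421200, difference 1.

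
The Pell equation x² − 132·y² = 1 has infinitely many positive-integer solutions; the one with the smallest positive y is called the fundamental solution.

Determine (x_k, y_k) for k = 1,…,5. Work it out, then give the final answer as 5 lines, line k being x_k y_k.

23 2
1057 92
48599 4230
2234497 194488
102738263 8942218

d=132: √d = [11; 2,22] (ℓ=2, even), read p_1/q_1
step 0: (11, 1)  from 11·(1,0) + (0,1)
step 1: (23, 2)  from 2·(11,1) + (1,0)
(x₁, y₁) = (23, 2);  23² − 132·2² = 1 ✓
(x_2, y_2) = (23·23 + 132·2·2, 23·2 + 2·23) = (1057, 92)
(x_3, y_3) = (23·1057 + 132·2·92, 23·92 + 2·1057) = (48599, 4230)
(x_4, y_4) = (23·48599 + 132·2·4230, 23·4230 + 2·48599) = (2234497, 194488)
(x_5, y_5) = (23·2234497 + 132·2·194488, 23·194488 + 2·2234497) = (102738263, 8942218)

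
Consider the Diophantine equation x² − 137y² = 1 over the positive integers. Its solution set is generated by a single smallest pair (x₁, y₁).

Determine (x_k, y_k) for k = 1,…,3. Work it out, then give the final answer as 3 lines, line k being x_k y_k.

6083073 519712
74007554246657 6322892069952
900386710067742990849 76925228065277725280

√137 → a₀=11, period (1,2,2,1,1,2,2,1,22); ℓ=9 odd so k=17
step 0: (11, 1)  from 11·(1,0) + (0,1)
…
step 2: (35, 3)  from 2·(12,1) + (11,1)
step 3: (82, 7)  from 2·(35,3) + (12,1)
step 4: (117, 10)  from 1·(82,7) + (35,3)
step 5: (199, 17)  from 1·(117,10) + (82,7)
…
step 7: (1229, 105)  from 2·(515,44) + (199,17)
…
step 9: (39597, 3383)  from 22·(1744,149) + (1229,105)
step 10: (41341, 3532)  from 1·(39597,3383) + (1744,149)
step 11: (122279, 10447)  from 2·(41341,3532) + (39597,3383)
step 12: (285899, 24426)  from 2·(122279,10447) + (41341,3532)
step 13: (408178, 34873)  from 1·(285899,24426) + (122279,10447)
…
step 15: (1796332, 153471)  from 2·(694077,59299) + (408178,34873)
step 16: (4286741, 366241)  from 2·(1796332,153471) + (694077,59299)
step 17: (6083073, 519712)  from 1·(4286741,366241) + (1796332,153471)
fundamental: x₁=6083073, y₁=519712  (since 37003777123329 − 137·270100562944 = 1)
(x_2, y_2) = (6083073·6083073 + 137·519712·519712, 6083073·519712 + 519712·6083073) = (74007554246657, 6322892069952)
(x_3, y_3) = (6083073·74007554246657 + 137·519712·6322892069952, 6083073·6322892069952 + 519712·74007554246657) = (900386710067742990849, 76925228065277725280)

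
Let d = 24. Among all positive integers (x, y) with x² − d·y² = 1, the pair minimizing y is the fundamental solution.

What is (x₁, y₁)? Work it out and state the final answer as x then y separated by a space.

5 1

d=24: √d = [4; 1,8] (ℓ=2, even), read p_1/q_1
step 0: (4, 1)  from 4·(1,0) + (0,1)
step 1: (5, 1)  from 1·(4,1) + (1,0)
fundamental: x₁=5, y₁=1  (since 25 − 24·1 = 1)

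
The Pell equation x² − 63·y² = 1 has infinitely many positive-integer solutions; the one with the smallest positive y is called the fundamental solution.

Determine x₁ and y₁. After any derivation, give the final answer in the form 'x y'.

√63 → a₀=7, period (1,14); ℓ=2 even so k=1
a_0=7:  p_0=7·1+0=7,  q_0=7·0+1=1
a_1=1:  p_1=1·7+1=8,  q_1=1·1+0=1
fundamental: x₁=8, y₁=1  (since 64 − 63·1 = 1)

8 1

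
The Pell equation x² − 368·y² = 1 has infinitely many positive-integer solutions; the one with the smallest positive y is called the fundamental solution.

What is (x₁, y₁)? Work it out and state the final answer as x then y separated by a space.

[19; 5,2,5,38] for √368; ℓ=4 ⇒ convergent index 3
k=0  a_k=19  p_k/q_k = 19/1
…
k=2  a_k=2  p_k/q_k = 211/11
k=3  a_k=5  p_k/q_k = 1151/60
(x₁, y₁) = (1151, 60);  1151² − 368·60² = 1 ✓

1151 60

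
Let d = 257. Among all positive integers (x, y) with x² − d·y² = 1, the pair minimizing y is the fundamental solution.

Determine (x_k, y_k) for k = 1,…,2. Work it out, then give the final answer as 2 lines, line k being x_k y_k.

√257 → a₀=16, period (32); ℓ=1 odd so k=1
step 0: (16, 1)  from 16·(1,0) + (0,1)
step 1: (513, 32)  from 32·(16,1) + (1,0)
fundamental: x₁=513, y₁=32  (since 263169 − 257·1024 = 1)
(513+32√257)^2 = 526337 + 32832√257

513 32
526337 32832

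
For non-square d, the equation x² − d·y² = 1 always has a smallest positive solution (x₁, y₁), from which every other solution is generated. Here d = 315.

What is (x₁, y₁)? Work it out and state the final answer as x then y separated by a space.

d=315: √d = [17; 1,2,1,34] (ℓ=4, even), read p_3/q_3
k=0  a_k=17  p_k/q_k = 17/1
…
k=2  a_k=2  p_k/q_k = 53/3
k=3  a_k=1  p_k/q_k = 71/4
fundamental: x₁=71, y₁=4  (since 5041 − 315·16 = 1)

71 4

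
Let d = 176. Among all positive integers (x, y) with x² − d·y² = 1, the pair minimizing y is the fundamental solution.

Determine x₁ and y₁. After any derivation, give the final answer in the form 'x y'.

199 15

√176 = [13; 3,1,3,26, …], period ℓ=4 (even) → k=3
step 0: (13, 1)  from 13·(1,0) + (0,1)
…
step 2: (53, 4)  from 1·(40,3) + (13,1)
step 3: (199, 15)  from 3·(53,4) + (40,3)
fundamental: x₁=199, y₁=15  (since 39601 − 176·225 = 1)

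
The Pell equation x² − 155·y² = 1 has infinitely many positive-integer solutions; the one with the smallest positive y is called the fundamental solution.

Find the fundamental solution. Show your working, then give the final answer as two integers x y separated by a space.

√155 = [12; 2,4,2,24, …], period ℓ=4 (even) → k=3
a_0=12:  p_0=12·1+0=12,  q_0=12·0+1=1
…
a_2=4:  p_2=4·25+12=112,  q_2=4·2+1=9
a_3=2:  p_3=2·112+25=249,  q_3=2·9+2=20
→ (249, 20).  Check: 249²=62001, 155·20²=62000, difference 1.

249 20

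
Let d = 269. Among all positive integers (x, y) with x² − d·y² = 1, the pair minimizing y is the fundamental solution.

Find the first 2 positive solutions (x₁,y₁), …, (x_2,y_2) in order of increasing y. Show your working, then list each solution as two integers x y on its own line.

13449 820
361751201 22056360

[16; 2,2,32] for √269; ℓ=3 ⇒ convergent index 5
i=0: a=16 ⇒ p=16, q=1
i=1: a=2 ⇒ p=33, q=2
i=2: a=2 ⇒ p=82, q=5
i=3: a=32 ⇒ p=2657, q=162
i=4: a=2 ⇒ p=5396, q=329
i=5: a=2 ⇒ p=13449, q=820
(x₁, y₁) = (13449, 820);  13449² − 269·820² = 1 ✓
k=2:  x_2 = 13449·13449+269·820·820 = 361751201,  y_2 = 13449·820+820·13449 = 22056360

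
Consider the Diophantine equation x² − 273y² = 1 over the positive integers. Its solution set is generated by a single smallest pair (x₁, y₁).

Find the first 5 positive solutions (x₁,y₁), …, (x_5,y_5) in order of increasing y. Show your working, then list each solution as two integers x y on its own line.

727 44
1057057 63976
1536960151 93021060
2234739002497 135252557264
3249308972670487 196657125240796

d=273: √d = [16; 1,1,10,1,1,32] (ℓ=6, even), read p_5/q_5
i=0: a=16 ⇒ p=16, q=1
…
i=3: a=10 ⇒ p=347, q=21
i=4: a=1 ⇒ p=380, q=23
i=5: a=1 ⇒ p=727, q=44
→ (727, 44).  Check: 727²=528529, 273·44²=528528, difference 1.
k=2:  x_2 = 727·727+273·44·44 = 1057057,  y_2 = 727·44+44·727 = 63976
k=3:  x_3 = 727·1057057+273·44·63976 = 1536960151,  y_3 = 727·63976+44·1057057 = 93021060
k=4:  x_4 = 727·1536960151+273·44·93021060 = 2234739002497,  y_4 = 727·93021060+44·1536960151 = 135252557264
k=5:  x_5 = 727·2234739002497+273·44·135252557264 = 3249308972670487,  y_5 = 727·135252557264+44·2234739002497 = 196657125240796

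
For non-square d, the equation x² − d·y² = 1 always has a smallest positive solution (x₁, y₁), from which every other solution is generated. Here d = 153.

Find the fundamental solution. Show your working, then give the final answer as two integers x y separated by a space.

2177 176

√153 → a₀=12, period (2,1,2,2,2,1,2,24); ℓ=8 even so k=7
k=0  a_k=12  p_k/q_k = 12/1
…
k=6  a_k=1  p_k/q_k = 804/65
k=7  a_k=2  p_k/q_k = 2177/176
→ (2177, 176).  Check: 2177²=4739329, 153·176²=4739328, difference 1.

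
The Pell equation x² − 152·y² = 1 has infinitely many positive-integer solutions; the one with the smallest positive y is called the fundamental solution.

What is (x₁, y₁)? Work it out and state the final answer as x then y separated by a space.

37 3

√152 → a₀=12, period (3,24); ℓ=2 even so k=1
step 0: (12, 1)  from 12·(1,0) + (0,1)
step 1: (37, 3)  from 3·(12,1) + (1,0)
fundamental: x₁=37, y₁=3  (since 1369 − 152·9 = 1)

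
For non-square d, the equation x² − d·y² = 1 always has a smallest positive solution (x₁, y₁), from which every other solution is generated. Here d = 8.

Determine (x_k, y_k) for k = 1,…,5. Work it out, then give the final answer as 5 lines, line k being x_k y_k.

3 1
17 6
99 35
577 204
3363 1189

d=8: √d = [2; 1,4] (ℓ=2, even), read p_1/q_1
a_0=2:  p_0=2·1+0=2,  q_0=2·0+1=1
a_1=1:  p_1=1·2+1=3,  q_1=1·1+0=1
→ (3, 1).  Check: 3²=9, 8·1²=8, difference 1.
(x_2, y_2) = (3·3 + 8·1·1, 3·1 + 1·3) = (17, 6)
(x_3, y_3) = (3·17 + 8·1·6, 3·6 + 1·17) = (99, 35)
(x_4, y_4) = (3·99 + 8·1·35, 3·35 + 1·99) = (577, 204)
(x_5, y_5) = (3·577 + 8·1·204, 3·204 + 1·577) = (3363, 1189)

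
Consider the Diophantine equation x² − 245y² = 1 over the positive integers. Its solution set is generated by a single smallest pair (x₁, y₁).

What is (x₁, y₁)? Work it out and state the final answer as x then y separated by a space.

51841 3312

[15; 1,1,1,7,6,7,1,1,1,30] for √245; ℓ=10 ⇒ convergent index 9
i=0: a=15 ⇒ p=15, q=1
i=1: a=1 ⇒ p=16, q=1
…
i=4: a=7 ⇒ p=360, q=23
…
i=8: a=1 ⇒ p=33825, q=2161
i=9: a=1 ⇒ p=51841, q=3312
→ (51841, 3312).  Check: 51841²=2687489281, 245·3312²=2687489280, difference 1.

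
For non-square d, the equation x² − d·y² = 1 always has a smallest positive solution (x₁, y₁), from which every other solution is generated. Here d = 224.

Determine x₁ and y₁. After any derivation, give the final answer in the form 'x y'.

[14; 1,28] for √224; ℓ=2 ⇒ convergent index 1
a_0=14:  p_0=14·1+0=14,  q_0=14·0+1=1
a_1=1:  p_1=1·14+1=15,  q_1=1·1+0=1
(x₁, y₁) = (15, 1);  15² − 224·1² = 1 ✓

15 1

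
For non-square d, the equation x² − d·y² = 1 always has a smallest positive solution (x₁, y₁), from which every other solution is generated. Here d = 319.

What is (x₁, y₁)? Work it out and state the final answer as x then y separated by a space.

12901780 722361

√319 → a₀=17, period (1,6,5,1,4,…,6,1,34); ℓ=14 even so k=13
k=0  a_k=17  p_k/q_k = 17/1
k=1  a_k=1  p_k/q_k = 18/1
…
k=4  a_k=1  p_k/q_k = 768/43
k=5  a_k=4  p_k/q_k = 3715/208
…
k=7  a_k=1  p_k/q_k = 15628/875
…
k=12  a_k=6  p_k/q_k = 11102899/621643
k=13  a_k=1  p_k/q_k = 12901780/722361
fundamental: x₁=12901780, y₁=722361  (since 166455927168400 − 319·521805414321 = 1)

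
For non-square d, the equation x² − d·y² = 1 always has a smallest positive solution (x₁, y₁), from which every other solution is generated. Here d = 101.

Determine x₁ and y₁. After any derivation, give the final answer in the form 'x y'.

√101 = [10; 20, …], period ℓ=1 (odd) → k=1
a_0=10:  p_0=10·1+0=10,  q_0=10·0+1=1
a_1=20:  p_1=20·10+1=201,  q_1=20·1+0=20
fundamental: x₁=201, y₁=20  (since 40401 − 101·400 = 1)

201 20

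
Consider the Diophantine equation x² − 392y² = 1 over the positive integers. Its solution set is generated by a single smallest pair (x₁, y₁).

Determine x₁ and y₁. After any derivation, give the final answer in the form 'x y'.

99 5

√392 → a₀=19, period (1,3,1,38); ℓ=4 even so k=3
a_0=19:  p_0=19·1+0=19,  q_0=19·0+1=1
…
a_2=3:  p_2=3·20+19=79,  q_2=3·1+1=4
a_3=1:  p_3=1·79+20=99,  q_3=1·4+1=5
→ (99, 5).  Check: 99²=9801, 392·5²=9800, difference 1.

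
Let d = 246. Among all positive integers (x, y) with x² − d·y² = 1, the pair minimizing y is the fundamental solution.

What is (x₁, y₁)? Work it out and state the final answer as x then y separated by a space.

88805 5662

d=246: √d = [15; 1,2,5,1,14,1,5,2,1,30] (ℓ=10, even), read p_9/q_9
step 0: (15, 1)  from 15·(1,0) + (0,1)
step 1: (16, 1)  from 1·(15,1) + (1,0)
…
step 6: (4721, 301)  from 1·(4423,282) + (298,19)
…
step 8: (60777, 3875)  from 2·(28028,1787) + (4721,301)
step 9: (88805, 5662)  from 1·(60777,3875) + (28028,1787)
fundamental: x₁=88805, y₁=5662  (since 7886328025 − 246·32058244 = 1)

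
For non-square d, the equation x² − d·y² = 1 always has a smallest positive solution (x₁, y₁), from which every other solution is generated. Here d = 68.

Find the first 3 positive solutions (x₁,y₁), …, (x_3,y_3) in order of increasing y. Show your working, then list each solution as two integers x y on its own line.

33 4
2177 264
143649 17420

d=68: √d = [8; 4,16] (ℓ=2, even), read p_1/q_1
a_0=8:  p_0=8·1+0=8,  q_0=8·0+1=1
a_1=4:  p_1=4·8+1=33,  q_1=4·1+0=4
(x₁, y₁) = (33, 4);  33² − 68·4² = 1 ✓
n=2: (33,4)∘(33,4) = (33·33+68·4·4, 33·4+4·33) = (2177,264)
n=3: (2177,264)∘(33,4) = (33·2177+68·4·264, 33·264+4·2177) = (143649,17420)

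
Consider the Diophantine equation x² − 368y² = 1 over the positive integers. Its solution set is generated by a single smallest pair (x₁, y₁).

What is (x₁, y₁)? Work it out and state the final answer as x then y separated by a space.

√368 → a₀=19, period (5,2,5,38); ℓ=4 even so k=3
i=0: a=19 ⇒ p=19, q=1
i=1: a=5 ⇒ p=96, q=5
i=2: a=2 ⇒ p=211, q=11
i=3: a=5 ⇒ p=1151, q=60
→ (1151, 60).  Check: 1151²=1324801, 368·60²=1324800, difference 1.

1151 60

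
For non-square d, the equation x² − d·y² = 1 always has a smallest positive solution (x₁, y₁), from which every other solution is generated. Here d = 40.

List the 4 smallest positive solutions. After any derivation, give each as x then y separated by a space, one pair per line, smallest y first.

√40 = [6; 3,12, …], period ℓ=2 (even) → k=1
a_0=6:  p_0=6·1+0=6,  q_0=6·0+1=1
a_1=3:  p_1=3·6+1=19,  q_1=3·1+0=3
(x₁, y₁) = (19, 3);  19² − 40·3² = 1 ✓
(x_2, y_2) = (19·19 + 40·3·3, 19·3 + 3·19) = (721, 114)
(x_3, y_3) = (19·721 + 40·3·114, 19·114 + 3·721) = (27379, 4329)
(x_4, y_4) = (19·27379 + 40·3·4329, 19·4329 + 3·27379) = (1039681, 164388)

19 3
721 114
27379 4329
1039681 164388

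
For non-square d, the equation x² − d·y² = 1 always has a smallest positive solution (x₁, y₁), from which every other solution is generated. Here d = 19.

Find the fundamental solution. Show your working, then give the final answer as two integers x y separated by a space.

√19 → a₀=4, period (2,1,3,1,2,8); ℓ=6 even so k=5
a_0=4:  p_0=4·1+0=4,  q_0=4·0+1=1
a_1=2:  p_1=2·4+1=9,  q_1=2·1+0=2
a_2=1:  p_2=1·9+4=13,  q_2=1·2+1=3
a_3=3:  p_3=3·13+9=48,  q_3=3·3+2=11
a_4=1:  p_4=1·48+13=61,  q_4=1·11+3=14
a_5=2:  p_5=2·61+48=170,  q_5=2·14+11=39
(x₁, y₁) = (170, 39);  170² − 19·39² = 1 ✓

170 39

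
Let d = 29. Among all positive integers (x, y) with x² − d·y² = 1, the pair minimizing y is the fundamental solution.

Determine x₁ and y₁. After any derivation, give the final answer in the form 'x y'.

[5; 2,1,1,2,10] for √29; ℓ=5 ⇒ convergent index 9
i=0: a=5 ⇒ p=5, q=1
…
i=4: a=2 ⇒ p=70, q=13
i=5: a=10 ⇒ p=727, q=135
i=6: a=2 ⇒ p=1524, q=283
…
i=8: a=1 ⇒ p=3775, q=701
i=9: a=2 ⇒ p=9801, q=1820
fundamental: x₁=9801, y₁=1820  (since 96059601 − 29·3312400 = 1)

9801 1820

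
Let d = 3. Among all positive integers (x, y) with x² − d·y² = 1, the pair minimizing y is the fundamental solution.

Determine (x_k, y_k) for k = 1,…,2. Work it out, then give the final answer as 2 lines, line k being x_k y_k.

2 1
7 4

[1; 1,2] for √3; ℓ=2 ⇒ convergent index 1
i=0: a=1 ⇒ p=1, q=1
i=1: a=1 ⇒ p=2, q=1
(x₁, y₁) = (2, 1);  2² − 3·1² = 1 ✓
(2+1√3)^2 = 7 + 4√3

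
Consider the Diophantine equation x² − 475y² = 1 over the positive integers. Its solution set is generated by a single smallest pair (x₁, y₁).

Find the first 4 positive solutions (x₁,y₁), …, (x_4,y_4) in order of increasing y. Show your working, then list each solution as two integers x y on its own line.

57799 2652
6681448801 306565896
772362118440199 35438404443156
89283516160768675201 4096608676513381392

√475 = [21; 1,3,1,6,2,6,1,3,1,42, …], period ℓ=10 (even) → k=9
i=0: a=21 ⇒ p=21, q=1
i=1: a=1 ⇒ p=22, q=1
i=2: a=3 ⇒ p=87, q=4
…
i=4: a=6 ⇒ p=741, q=34
i=5: a=2 ⇒ p=1591, q=73
i=6: a=6 ⇒ p=10287, q=472
i=7: a=1 ⇒ p=11878, q=545
i=8: a=3 ⇒ p=45921, q=2107
i=9: a=1 ⇒ p=57799, q=2652
(x₁, y₁) = (57799, 2652);  57799² − 475·2652² = 1 ✓
n=2: (57799,2652)∘(57799,2652) = (57799·57799+475·2652·2652, 57799·2652+2652·57799) = (6681448801,306565896)
n=3: (6681448801,306565896)∘(57799,2652) = (57799·6681448801+475·2652·306565896, 57799·306565896+2652·6681448801) = (772362118440199,35438404443156)
n=4: (772362118440199,35438404443156)∘(57799,2652) = (57799·772362118440199+475·2652·35438404443156, 57799·35438404443156+2652·772362118440199) = (89283516160768675201,4096608676513381392)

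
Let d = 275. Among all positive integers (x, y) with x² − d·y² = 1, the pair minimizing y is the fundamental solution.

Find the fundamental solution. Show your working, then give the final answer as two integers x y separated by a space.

199 12

√275 = [16; 1,1,2,1,1,32, …], period ℓ=6 (even) → k=5
i=0: a=16 ⇒ p=16, q=1
…
i=3: a=2 ⇒ p=83, q=5
i=4: a=1 ⇒ p=116, q=7
i=5: a=1 ⇒ p=199, q=12
→ (199, 12).  Check: 199²=39601, 275·12²=39600, difference 1.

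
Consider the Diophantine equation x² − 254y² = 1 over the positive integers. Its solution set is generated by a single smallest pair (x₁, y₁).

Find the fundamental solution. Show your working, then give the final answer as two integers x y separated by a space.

[15; 1,14,1,30] for √254; ℓ=4 ⇒ convergent index 3
a_0=15:  p_0=15·1+0=15,  q_0=15·0+1=1
a_1=1:  p_1=1·15+1=16,  q_1=1·1+0=1
a_2=14:  p_2=14·16+15=239,  q_2=14·1+1=15
a_3=1:  p_3=1·239+16=255,  q_3=1·15+1=16
fundamental: x₁=255, y₁=16  (since 65025 − 254·256 = 1)

255 16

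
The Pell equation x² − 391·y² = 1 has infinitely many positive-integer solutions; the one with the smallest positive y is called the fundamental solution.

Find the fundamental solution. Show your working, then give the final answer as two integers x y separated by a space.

√391 = [19; 1,3,2,2,1,…,3,1,38, …], period ℓ=16 (even) → k=15
a_0=19:  p_0=19·1+0=19,  q_0=19·0+1=1
…
a_3=2:  p_3=2·79+20=178,  q_3=2·4+1=9
a_4=2:  p_4=2·178+79=435,  q_4=2·9+4=22
a_5=1:  p_5=1·435+178=613,  q_5=1·22+9=31
…
a_7=2:  p_7=2·1048+613=2709,  q_7=2·53+31=137
…
a_9=2:  p_9=2·52519+2709=107747,  q_9=2·2656+137=5449
…
a_14=3:  p_14=3·1660597+696292=5678083,  q_14=3·83980+35213=287153
a_15=1:  p_15=1·5678083+1660597=7338680,  q_15=1·287153+83980=371133
(x₁, y₁) = (7338680, 371133);  7338680² − 391·371133² = 1 ✓

7338680 371133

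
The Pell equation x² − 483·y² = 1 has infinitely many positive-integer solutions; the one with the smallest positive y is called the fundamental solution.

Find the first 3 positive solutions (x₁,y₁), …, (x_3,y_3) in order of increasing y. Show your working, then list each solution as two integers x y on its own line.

[21; 1,42] for √483; ℓ=2 ⇒ convergent index 1
step 0: (21, 1)  from 21·(1,0) + (0,1)
step 1: (22, 1)  from 1·(21,1) + (1,0)
(x₁, y₁) = (22, 1);  22² − 483·1² = 1 ✓
(x_2, y_2) = (22·22 + 483·1·1, 22·1 + 1·22) = (967, 44)
(x_3, y_3) = (22·967 + 483·1·44, 22·44 + 1·967) = (42526, 1935)

22 1
967 44
42526 1935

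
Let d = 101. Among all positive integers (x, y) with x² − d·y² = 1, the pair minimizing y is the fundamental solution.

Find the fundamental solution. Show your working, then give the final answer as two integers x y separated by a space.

[10; 20] for √101; ℓ=1 ⇒ convergent index 1
k=0  a_k=10  p_k/q_k = 10/1
k=1  a_k=20  p_k/q_k = 201/20
(x₁, y₁) = (201, 20);  201² − 101·20² = 1 ✓

201 20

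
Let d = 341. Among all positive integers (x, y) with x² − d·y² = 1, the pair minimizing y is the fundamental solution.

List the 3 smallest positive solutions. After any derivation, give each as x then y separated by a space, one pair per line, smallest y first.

d=341: √d = [18; 2,6,1,8,2,…,6,2,36] (ℓ=14, even), read p_13/q_13
a_0=18:  p_0=18·1+0=18,  q_0=18·0+1=1
a_1=2:  p_1=2·18+1=37,  q_1=2·1+0=2
…
a_4=8:  p_4=8·277+240=2456,  q_4=8·15+13=133
…
a_6=1:  p_6=1·5189+2456=7645,  q_6=1·281+133=414
…
a_8=1:  p_8=1·20479+7645=28124,  q_8=1·1109+414=1523
a_9=2:  p_9=2·28124+20479=76727,  q_9=2·1523+1109=4155
a_10=8:  p_10=8·76727+28124=641940,  q_10=8·4155+1523=34763
…
a_12=6:  p_12=6·718667+641940=4953942,  q_12=6·38918+34763=268271
a_13=2:  p_13=2·4953942+718667=10626551,  q_13=2·268271+38918=575460
→ (10626551, 575460).  Check: 10626551²=112923586155601, 341·575460²=112923586155600, difference 1.
(x_2, y_2) = (10626551·10626551 + 341·575460·575460, 10626551·575460 + 575460·10626551) = (225847172311201, 12230310076920)
(x_3, y_3) = (10626551·225847172311201 + 341·575460·12230310076920, 10626551·12230310076920 + 575460·225847172311201) = (4799952989541519968951, 259932027556408030380)

10626551 575460
225847172311201 12230310076920
4799952989541519968951 259932027556408030380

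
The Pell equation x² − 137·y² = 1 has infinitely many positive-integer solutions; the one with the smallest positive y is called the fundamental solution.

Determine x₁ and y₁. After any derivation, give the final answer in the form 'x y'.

[11; 1,2,2,1,1,2,2,1,22] for √137; ℓ=9 ⇒ convergent index 17
step 0: (11, 1)  from 11·(1,0) + (0,1)
…
step 11: (122279, 10447)  from 2·(41341,3532) + (39597,3383)
…
step 14: (694077, 59299)  from 1·(408178,34873) + (285899,24426)
…
step 16: (4286741, 366241)  from 2·(1796332,153471) + (694077,59299)
step 17: (6083073, 519712)  from 1·(4286741,366241) + (1796332,153471)
→ (6083073, 519712).  Check: 6083073²=37003777123329, 137·519712²=37003777123328, difference 1.

6083073 519712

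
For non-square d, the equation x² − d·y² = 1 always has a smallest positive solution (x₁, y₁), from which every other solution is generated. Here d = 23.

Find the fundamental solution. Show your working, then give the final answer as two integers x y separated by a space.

24 5

√23 → a₀=4, period (1,3,1,8); ℓ=4 even so k=3
step 0: (4, 1)  from 4·(1,0) + (0,1)
step 1: (5, 1)  from 1·(4,1) + (1,0)
step 2: (19, 4)  from 3·(5,1) + (4,1)
step 3: (24, 5)  from 1·(19,4) + (5,1)
→ (24, 5).  Check: 24²=576, 23·5²=575, difference 1.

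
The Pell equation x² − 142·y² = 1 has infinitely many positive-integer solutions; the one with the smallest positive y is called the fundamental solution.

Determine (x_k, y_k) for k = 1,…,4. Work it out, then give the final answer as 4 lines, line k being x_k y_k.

143 12
40897 3432
11696399 981540
3345129217 280717008

√142 → a₀=11, period (1,10,1,22); ℓ=4 even so k=3
k=0  a_k=11  p_k/q_k = 11/1
…
k=2  a_k=10  p_k/q_k = 131/11
k=3  a_k=1  p_k/q_k = 143/12
(x₁, y₁) = (143, 12);  143² − 142·12² = 1 ✓
k=2:  x_2 = 143·143+142·12·12 = 40897,  y_2 = 143·12+12·143 = 3432
k=3:  x_3 = 143·40897+142·12·3432 = 11696399,  y_3 = 143·3432+12·40897 = 981540
k=4:  x_4 = 143·11696399+142·12·981540 = 3345129217,  y_4 = 143·981540+12·11696399 = 280717008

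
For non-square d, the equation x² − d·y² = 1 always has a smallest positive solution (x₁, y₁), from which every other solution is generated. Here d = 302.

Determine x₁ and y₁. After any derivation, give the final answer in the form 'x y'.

4276623 246092

[17; 2,1,1,1,4,…,1,2,34] for √302; ℓ=16 ⇒ convergent index 15
i=0: a=17 ⇒ p=17, q=1
i=1: a=2 ⇒ p=35, q=2
…
i=3: a=1 ⇒ p=87, q=5
…
i=7: a=1 ⇒ p=2068, q=119
i=8: a=16 ⇒ p=34513, q=1986
i=9: a=1 ⇒ p=36581, q=2105
i=10: a=2 ⇒ p=107675, q=6196
…
i=14: a=1 ⇒ p=1617193, q=93059
i=15: a=2 ⇒ p=4276623, q=246092
(x₁, y₁) = (4276623, 246092);  4276623² − 302·246092² = 1 ✓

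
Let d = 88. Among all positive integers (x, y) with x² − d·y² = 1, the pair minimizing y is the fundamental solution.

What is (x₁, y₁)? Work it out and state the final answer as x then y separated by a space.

197 21

√88 → a₀=9, period (2,1,1,1,2,18); ℓ=6 even so k=5
i=0: a=9 ⇒ p=9, q=1
i=1: a=2 ⇒ p=19, q=2
i=2: a=1 ⇒ p=28, q=3
i=3: a=1 ⇒ p=47, q=5
i=4: a=1 ⇒ p=75, q=8
i=5: a=2 ⇒ p=197, q=21
(x₁, y₁) = (197, 21);  197² − 88·21² = 1 ✓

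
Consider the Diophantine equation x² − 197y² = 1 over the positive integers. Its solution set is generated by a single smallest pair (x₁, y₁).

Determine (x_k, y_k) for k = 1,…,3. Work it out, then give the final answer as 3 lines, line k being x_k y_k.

√197 = [14; 28, …], period ℓ=1 (odd) → k=1
k=0  a_k=14  p_k/q_k = 14/1
k=1  a_k=28  p_k/q_k = 393/28
fundamental: x₁=393, y₁=28  (since 154449 − 197·784 = 1)
n=2: (393,28)∘(393,28) = (393·393+197·28·28, 393·28+28·393) = (308897,22008)
n=3: (308897,22008)∘(393,28) = (393·308897+197·28·22008, 393·22008+28·308897) = (242792649,17298260)

393 28
308897 22008
242792649 17298260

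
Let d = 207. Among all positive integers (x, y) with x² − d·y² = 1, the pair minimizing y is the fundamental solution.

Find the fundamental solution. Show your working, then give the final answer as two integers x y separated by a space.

1151 80

√207 → a₀=14, period (2,1,1,2,1,1,2,28); ℓ=8 even so k=7
a_0=14:  p_0=14·1+0=14,  q_0=14·0+1=1
…
a_4=2:  p_4=2·72+43=187,  q_4=2·5+3=13
…
a_6=1:  p_6=1·259+187=446,  q_6=1·18+13=31
a_7=2:  p_7=2·446+259=1151,  q_7=2·31+18=80
(x₁, y₁) = (1151, 80);  1151² − 207·80² = 1 ✓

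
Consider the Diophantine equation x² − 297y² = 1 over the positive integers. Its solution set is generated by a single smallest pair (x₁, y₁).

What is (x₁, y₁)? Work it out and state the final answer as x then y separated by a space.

48599 2820

√297 = [17; 4,3,1,1,2,1,1,3,4,34, …], period ℓ=10 (even) → k=9
a_0=17:  p_0=17·1+0=17,  q_0=17·0+1=1
a_1=4:  p_1=4·17+1=69,  q_1=4·1+0=4
a_2=3:  p_2=3·69+17=224,  q_2=3·4+1=13
a_3=1:  p_3=1·224+69=293,  q_3=1·13+4=17
a_4=1:  p_4=1·293+224=517,  q_4=1·17+13=30
…
a_6=1:  p_6=1·1327+517=1844,  q_6=1·77+30=107
a_7=1:  p_7=1·1844+1327=3171,  q_7=1·107+77=184
a_8=3:  p_8=3·3171+1844=11357,  q_8=3·184+107=659
a_9=4:  p_9=4·11357+3171=48599,  q_9=4·659+184=2820
→ (48599, 2820).  Check: 48599²=2361862801, 297·2820²=2361862800, difference 1.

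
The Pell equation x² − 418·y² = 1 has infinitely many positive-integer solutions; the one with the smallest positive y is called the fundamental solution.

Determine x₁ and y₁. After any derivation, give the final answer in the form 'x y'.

33857 1656

d=418: √d = [20; 2,4,20,4,2,40] (ℓ=6, even), read p_5/q_5
a_0=20:  p_0=20·1+0=20,  q_0=20·0+1=1
a_1=2:  p_1=2·20+1=41,  q_1=2·1+0=2
a_2=4:  p_2=4·41+20=184,  q_2=4·2+1=9
a_3=20:  p_3=20·184+41=3721,  q_3=20·9+2=182
a_4=4:  p_4=4·3721+184=15068,  q_4=4·182+9=737
a_5=2:  p_5=2·15068+3721=33857,  q_5=2·737+182=1656
fundamental: x₁=33857, y₁=1656  (since 1146296449 − 418·2742336 = 1)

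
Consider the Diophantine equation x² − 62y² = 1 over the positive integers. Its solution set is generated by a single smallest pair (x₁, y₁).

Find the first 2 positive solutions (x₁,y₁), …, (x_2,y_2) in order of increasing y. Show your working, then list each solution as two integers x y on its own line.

[7; 1,6,1,14] for √62; ℓ=4 ⇒ convergent index 3
step 0: (7, 1)  from 7·(1,0) + (0,1)
…
step 2: (55, 7)  from 6·(8,1) + (7,1)
step 3: (63, 8)  from 1·(55,7) + (8,1)
fundamental: x₁=63, y₁=8  (since 3969 − 62·64 = 1)
(63+8√62)^2 = 7937 + 1008√62

63 8
7937 1008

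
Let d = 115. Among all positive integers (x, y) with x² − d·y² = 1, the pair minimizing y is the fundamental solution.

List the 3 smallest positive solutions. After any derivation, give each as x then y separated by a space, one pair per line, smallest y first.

√115 = [10; 1,2,1,1,1,1,1,2,1,20, …], period ℓ=10 (even) → k=9
i=0: a=10 ⇒ p=10, q=1
i=1: a=1 ⇒ p=11, q=1
i=2: a=2 ⇒ p=32, q=3
i=3: a=1 ⇒ p=43, q=4
i=4: a=1 ⇒ p=75, q=7
i=5: a=1 ⇒ p=118, q=11
i=6: a=1 ⇒ p=193, q=18
i=7: a=1 ⇒ p=311, q=29
i=8: a=2 ⇒ p=815, q=76
i=9: a=1 ⇒ p=1126, q=105
fundamental: x₁=1126, y₁=105  (since 1267876 − 115·11025 = 1)
k=2:  x_2 = 1126·1126+115·105·105 = 2535751,  y_2 = 1126·105+105·1126 = 236460
k=3:  x_3 = 1126·2535751+115·105·236460 = 5710510126,  y_3 = 1126·236460+105·2535751 = 532507815

1126 105
2535751 236460
5710510126 532507815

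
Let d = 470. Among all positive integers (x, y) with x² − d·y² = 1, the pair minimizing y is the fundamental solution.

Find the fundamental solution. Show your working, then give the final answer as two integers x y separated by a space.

1691 78

d=470: √d = [21; 1,2,8,2,1,42] (ℓ=6, even), read p_5/q_5
k=0  a_k=21  p_k/q_k = 21/1
k=1  a_k=1  p_k/q_k = 22/1
…
k=3  a_k=8  p_k/q_k = 542/25
k=4  a_k=2  p_k/q_k = 1149/53
k=5  a_k=1  p_k/q_k = 1691/78
fundamental: x₁=1691, y₁=78  (since 2859481 − 470·6084 = 1)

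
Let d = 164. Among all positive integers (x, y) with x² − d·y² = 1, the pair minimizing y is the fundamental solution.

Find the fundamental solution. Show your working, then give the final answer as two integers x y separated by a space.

2049 160

[12; 1,4,6,4,1,24] for √164; ℓ=6 ⇒ convergent index 5
k=0  a_k=12  p_k/q_k = 12/1
k=1  a_k=1  p_k/q_k = 13/1
k=2  a_k=4  p_k/q_k = 64/5
k=3  a_k=6  p_k/q_k = 397/31
k=4  a_k=4  p_k/q_k = 1652/129
k=5  a_k=1  p_k/q_k = 2049/160
fundamental: x₁=2049, y₁=160  (since 4198401 − 164·25600 = 1)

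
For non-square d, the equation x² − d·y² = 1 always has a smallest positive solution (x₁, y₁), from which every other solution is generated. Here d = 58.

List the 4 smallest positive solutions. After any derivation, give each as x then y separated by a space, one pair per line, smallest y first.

19603 2574
768555217 100916244
30131975818099 3956522259690
1181354243155834177 155119411612489896

[7; 1,1,1,1,1,1,14] for √58; ℓ=7 ⇒ convergent index 13
i=0: a=7 ⇒ p=7, q=1
…
i=5: a=1 ⇒ p=61, q=8
…
i=8: a=1 ⇒ p=1546, q=203
…
i=12: a=1 ⇒ p=12071, q=1585
i=13: a=1 ⇒ p=19603, q=2574
(x₁, y₁) = (19603, 2574);  19603² − 58·2574² = 1 ✓
(x_2, y_2) = (19603·19603 + 58·2574·2574, 19603·2574 + 2574·19603) = (768555217, 100916244)
(x_3, y_3) = (19603·768555217 + 58·2574·100916244, 19603·100916244 + 2574·768555217) = (30131975818099, 3956522259690)
(x_4, y_4) = (19603·30131975818099 + 58·2574·3956522259690, 19603·3956522259690 + 2574·30131975818099) = (1181354243155834177, 155119411612489896)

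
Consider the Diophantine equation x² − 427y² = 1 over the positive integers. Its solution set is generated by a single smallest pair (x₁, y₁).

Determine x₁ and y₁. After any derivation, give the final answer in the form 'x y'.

[20; 1,1,1,40] for √427; ℓ=4 ⇒ convergent index 3
i=0: a=20 ⇒ p=20, q=1
i=1: a=1 ⇒ p=21, q=1
i=2: a=1 ⇒ p=41, q=2
i=3: a=1 ⇒ p=62, q=3
(x₁, y₁) = (62, 3);  62² − 427·3² = 1 ✓

62 3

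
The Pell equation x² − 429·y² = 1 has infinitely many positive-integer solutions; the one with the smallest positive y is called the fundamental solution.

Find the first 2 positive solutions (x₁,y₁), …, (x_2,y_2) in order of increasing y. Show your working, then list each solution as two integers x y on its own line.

1524095 73584
4645731138049 224298012960

d=429: √d = [20; 1,2,2,9,1,12,1,9,2,2,1,40] (ℓ=12, even), read p_11/q_11
i=0: a=20 ⇒ p=20, q=1
i=1: a=1 ⇒ p=21, q=1
i=2: a=2 ⇒ p=62, q=3
i=3: a=2 ⇒ p=145, q=7
i=4: a=9 ⇒ p=1367, q=66
i=5: a=1 ⇒ p=1512, q=73
i=6: a=12 ⇒ p=19511, q=942
i=7: a=1 ⇒ p=21023, q=1015
i=8: a=9 ⇒ p=208718, q=10077
i=9: a=2 ⇒ p=438459, q=21169
i=10: a=2 ⇒ p=1085636, q=52415
i=11: a=1 ⇒ p=1524095, q=73584
fundamental: x₁=1524095, y₁=73584  (since 2322865569025 − 429·5414605056 = 1)
k=2:  x_2 = 1524095·1524095+429·73584·73584 = 4645731138049,  y_2 = 1524095·73584+73584·1524095 = 224298012960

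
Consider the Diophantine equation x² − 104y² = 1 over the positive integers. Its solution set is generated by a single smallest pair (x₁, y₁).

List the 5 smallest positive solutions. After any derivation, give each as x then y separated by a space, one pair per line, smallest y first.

51 5
5201 510
530451 52015
54100801 5305020
5517751251 541060025

√104 → a₀=10, period (5,20); ℓ=2 even so k=1
a_0=10:  p_0=10·1+0=10,  q_0=10·0+1=1
a_1=5:  p_1=5·10+1=51,  q_1=5·1+0=5
→ (51, 5).  Check: 51²=2601, 104·5²=2600, difference 1.
k=2:  x_2 = 51·51+104·5·5 = 5201,  y_2 = 51·5+5·51 = 510
k=3:  x_3 = 51·5201+104·5·510 = 530451,  y_3 = 51·510+5·5201 = 52015
k=4:  x_4 = 51·530451+104·5·52015 = 54100801,  y_4 = 51·52015+5·530451 = 5305020
k=5:  x_5 = 51·54100801+104·5·5305020 = 5517751251,  y_5 = 51·5305020+5·54100801 = 541060025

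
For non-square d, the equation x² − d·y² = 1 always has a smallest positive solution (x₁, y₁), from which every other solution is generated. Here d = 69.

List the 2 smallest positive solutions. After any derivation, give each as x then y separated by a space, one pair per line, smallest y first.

[8; 3,3,1,4,1,3,3,16] for √69; ℓ=8 ⇒ convergent index 7
i=0: a=8 ⇒ p=8, q=1
…
i=2: a=3 ⇒ p=83, q=10
…
i=4: a=4 ⇒ p=515, q=62
…
i=6: a=3 ⇒ p=2384, q=287
i=7: a=3 ⇒ p=7775, q=936
(x₁, y₁) = (7775, 936);  7775² − 69·936² = 1 ✓
(7775+936√69)^2 = 120901249 + 14554800√69

7775 936
120901249 14554800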